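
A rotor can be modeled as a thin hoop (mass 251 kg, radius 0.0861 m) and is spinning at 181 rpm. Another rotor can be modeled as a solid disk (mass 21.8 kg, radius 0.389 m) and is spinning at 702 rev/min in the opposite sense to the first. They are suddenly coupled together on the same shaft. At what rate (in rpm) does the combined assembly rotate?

|ω_f| ≈ 234 rpm

The coupling torques are internal; angular momentum about the shared axis is conserved.
Moments of inertia: I_A = (251)(0.0861)² = 1.861 kg·m²; I_B = ½(21.8)(0.389)² = 1.649 kg·m².
Taking A's sense as positive: L = (1.861)(181) − (1.649)(702) = -821.1 kg·m²·rpm.
Combined I = 1.861 + 1.649 = 3.510 kg·m².
ω_f = L / I = -821.1 / 3.510 = -233.9 rpm.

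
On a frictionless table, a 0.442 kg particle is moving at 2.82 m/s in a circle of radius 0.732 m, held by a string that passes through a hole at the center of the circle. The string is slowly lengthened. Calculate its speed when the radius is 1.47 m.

Central (radial) force ⇒ zero torque about the center ⇒ m v r is constant.
v₂ = v₁ r₁ / r₂ = (2.82)(0.732) / (1.47) = 1.404 m/s.

v₂ ≈ 1.40 m/s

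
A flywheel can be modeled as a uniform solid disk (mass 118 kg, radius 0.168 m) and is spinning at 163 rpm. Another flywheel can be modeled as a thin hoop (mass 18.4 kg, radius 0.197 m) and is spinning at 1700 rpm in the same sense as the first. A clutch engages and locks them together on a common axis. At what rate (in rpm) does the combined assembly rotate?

The coupling torques are internal; angular momentum about the shared axis is conserved.
Moments of inertia: I_A = ½(118)(0.168)² = 1.665 kg·m²; I_B = (18.4)(0.197)² = 0.7141 kg·m².
Taking A's sense as positive: L = (1.665)(163) + (0.7141)(1700) = 1485 kg·m²·rpm.
Combined I = 1.665 + 0.7141 = 2.379 kg·m².
ω_f = L / I = 1485 / 2.379 = 624.3 rpm.

|ω_f| ≈ 624 rpm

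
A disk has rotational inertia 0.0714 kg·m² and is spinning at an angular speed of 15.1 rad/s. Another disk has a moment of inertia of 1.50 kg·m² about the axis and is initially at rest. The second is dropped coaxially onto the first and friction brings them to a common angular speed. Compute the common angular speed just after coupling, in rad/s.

|ω_f| ≈ 0.686 rad/s

The coupling torques are internal; angular momentum about the shared axis is conserved.
Taking A's sense as positive: L = (0.07140)(15.1) = 1.078 kg·m²·rad/s.
Combined I = 0.07140 + 1.500 = 1.571 kg·m².
ω_f = L / I = 1.078 / 1.571 = 0.6861 rad/s.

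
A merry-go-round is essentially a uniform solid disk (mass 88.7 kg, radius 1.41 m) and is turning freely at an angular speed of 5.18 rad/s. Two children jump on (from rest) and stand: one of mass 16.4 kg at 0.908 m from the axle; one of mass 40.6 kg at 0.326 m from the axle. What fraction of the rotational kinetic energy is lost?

fraction ≈ 0.168

No external torque acts about the axle; L_before = L_after.
I_p = ½(88.7)(1.41)² = 88.17 kg·m².
Added inertia Σmr² = (16.4)(0.908)² + (40.6)(0.326)² = 17.84 kg·m²; I_f = 88.17 + 17.84 = 106.0 kg·m².
ω_f = I_p ω_i / I_f = (88.17)(5.18) / 106.0 = 4.308 rad/s.
KE_i = ½(88.17)(5.180 rad/s)² = 1183 J; KE_f = ½(106.0)(4.308)² = 983.9 J.
Fraction lost = 0.1683.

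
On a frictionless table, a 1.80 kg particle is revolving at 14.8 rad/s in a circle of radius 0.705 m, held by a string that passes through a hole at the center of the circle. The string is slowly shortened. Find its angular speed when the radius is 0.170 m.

ω₂ ≈ 255 rad/s

The constraining force is radial, so m r² ω about the center is conserved.
ω₂ = ω₁ (r₁/r₂)² = (14.8)(0.705/0.170)² = 254.5 rad/s.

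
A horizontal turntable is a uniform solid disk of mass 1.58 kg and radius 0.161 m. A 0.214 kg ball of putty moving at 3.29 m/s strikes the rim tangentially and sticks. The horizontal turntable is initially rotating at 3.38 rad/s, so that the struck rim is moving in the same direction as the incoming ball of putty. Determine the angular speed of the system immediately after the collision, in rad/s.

About the axle the impulsive forces during the collision are internal, so angular momentum about that axis is conserved.
I_p = ½(1.58)(0.161)² = 0.02048 kg·m². Taking the sense of the ball of putty's angular momentum as positive, L_{ball} = m v R = (0.214)(3.29)(0.161) = 0.1134 kg·m²/s.
L_i = +I_p ω_p + m v R = +(0.02048)(3.38) + 0.1134 = 0.1826 kg·m²/s.
After sticking, I_f = I_p + m R² = 0.02048 + (0.214)(0.161)² = 0.02602 kg·m².
ω_f = L_i / I_f = 0.1826 / 0.02602 = 7.015 rad/s.

|ω_f| ≈ 7.02 rad/s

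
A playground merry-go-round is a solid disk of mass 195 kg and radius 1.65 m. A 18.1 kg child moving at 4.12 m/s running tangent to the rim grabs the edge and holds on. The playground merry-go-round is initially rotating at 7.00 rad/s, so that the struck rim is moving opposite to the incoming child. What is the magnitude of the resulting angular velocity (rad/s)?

|ω_f| ≈ 5.51 rad/s

The axle reaction passes through the axle and exerts no torque about it; angular momentum about the axle is conserved through the impact.
I_p = ½(195)(1.65)² = 265.4 kg·m². Taking the sense of the child's angular momentum as positive, L_{child} = m v R = (18.1)(4.12)(1.65) = 123.0 kg·m²/s.
L_i = −I_p ω_p + m v R = −(265.4)(7.00) + 123.0 = -1735 kg·m²/s.
After sticking, I_f = I_p + m R² = 265.4 + (18.1)(1.65)² = 314.7 kg·m².
ω_f = L_i / I_f = -1735 / 314.7 = -5.513 rad/s.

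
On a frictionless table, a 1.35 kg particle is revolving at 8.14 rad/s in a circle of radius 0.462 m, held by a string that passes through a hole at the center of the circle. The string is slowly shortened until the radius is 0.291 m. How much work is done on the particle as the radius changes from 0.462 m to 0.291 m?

W ≈ 14.5 J

The constraining force is radial, so m r² ω about the center is conserved.
ω₂ = ω₁ (r₁/r₂)² = (8.14)(0.462/0.291)² = 20.52 rad/s.
W = ΔKE = ½m(v₂² − v₁²) = 14.52 J.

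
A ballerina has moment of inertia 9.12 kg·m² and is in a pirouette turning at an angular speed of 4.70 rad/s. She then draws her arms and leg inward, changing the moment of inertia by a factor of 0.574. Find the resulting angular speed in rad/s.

ω₂ ≈ 8.19 rad/s

With no external torque about the axis, L is conserved: I₁ω₁ = I₂ω₂.
I₂ = 0.574 × 9.12 = 5.235 kg·m².
ω₂ = I₁ω₁ / I₂ = (9.120)(4.70 rad/s) / (5.235) = 8.188 rad/s.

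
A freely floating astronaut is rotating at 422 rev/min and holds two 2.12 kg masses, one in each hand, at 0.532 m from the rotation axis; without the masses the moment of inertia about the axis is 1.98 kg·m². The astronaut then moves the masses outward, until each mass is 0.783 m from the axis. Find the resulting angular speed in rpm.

ω₂ ≈ 293 rpm

Angular momentum about the spin axis is conserved since the torque about it is zero.
I₁ = 1.98 + 2(2.12)(0.532)² = 3.180 kg·m²; I₂ = 1.98 + 2(2.12)(0.783)² = 4.579 kg·m².
ω₂ = I₁ω₁ / I₂ = (3.180)(422 rpm) / (4.579) = 293.0 rpm.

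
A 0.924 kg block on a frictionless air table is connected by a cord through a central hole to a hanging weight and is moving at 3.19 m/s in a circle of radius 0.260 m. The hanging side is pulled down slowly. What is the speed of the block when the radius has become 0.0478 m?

The only horizontal force on the mass is along the cord (radial), so it exerts no torque about the hole and angular momentum m v r is conserved.
v₂ = v₁ r₁ / r₂ = (3.19)(0.260) / (0.0478) = 17.35 m/s.

v₂ ≈ 17.4 m/s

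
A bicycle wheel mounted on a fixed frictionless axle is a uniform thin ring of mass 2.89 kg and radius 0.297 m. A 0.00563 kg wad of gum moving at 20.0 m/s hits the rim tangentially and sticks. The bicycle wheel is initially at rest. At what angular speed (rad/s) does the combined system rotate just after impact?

|ω_f| ≈ 0.131 rad/s

About the axle the impulsive forces during the collision are internal, so angular momentum about that axis is conserved.
I_p = (2.89)(0.297)² = 0.2549 kg·m². Taking the sense of the wad of gum's angular momentum as positive, L_{wad} = m v R = (0.00563)(20.0)(0.297) = 0.03344 kg·m²/s.
L_i = 0 + 0.03344 = 0.03344 kg·m²/s.
After sticking, I_f = I_p + m R² = 0.2549 + (0.00563)(0.297)² = 0.2554 kg·m².
ω_f = L_i / I_f = 0.03344 / 0.2554 = 0.1309 rad/s.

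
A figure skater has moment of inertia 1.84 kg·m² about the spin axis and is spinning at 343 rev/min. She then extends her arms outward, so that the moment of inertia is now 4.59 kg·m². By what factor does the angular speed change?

With no external torque about the axis, L is conserved: I₁ω₁ = I₂ω₂.
ω₂/ω₁ = I₁/I₂ = 1.840 / 4.590 = 0.4009.

ω₂/ω₁ ≈ 0.401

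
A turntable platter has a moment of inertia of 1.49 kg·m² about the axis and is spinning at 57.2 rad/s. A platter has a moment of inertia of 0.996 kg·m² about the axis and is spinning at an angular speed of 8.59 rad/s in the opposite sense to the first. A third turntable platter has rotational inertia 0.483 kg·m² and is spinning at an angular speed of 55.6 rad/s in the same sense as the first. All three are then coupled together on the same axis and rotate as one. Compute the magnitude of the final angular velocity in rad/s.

No external torque acts about the common axis, so total angular momentum is conserved.
Taking A's sense as positive: L = (1.490)(57.2) − (0.9960)(8.59) + (0.4830)(55.6) = 103.5 kg·m²·rad/s.
Combined I = 1.490 + 0.9960 + 0.4830 = 2.969 kg·m².
ω_f = L / I = 103.5 / 2.969 = 34.87 rad/s.

|ω_f| ≈ 34.9 rad/s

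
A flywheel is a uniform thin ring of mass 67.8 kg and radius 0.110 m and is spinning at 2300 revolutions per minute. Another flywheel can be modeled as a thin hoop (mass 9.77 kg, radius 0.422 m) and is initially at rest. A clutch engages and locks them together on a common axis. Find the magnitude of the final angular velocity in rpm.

|ω_f| ≈ 737 rpm

The coupling torques are internal; angular momentum about the shared axis is conserved.
Moments of inertia: I_A = (67.8)(0.110)² = 0.8204 kg·m²; I_B = (9.77)(0.422)² = 1.740 kg·m².
Taking A's sense as positive: L = (0.8204)(2300) = 1887 kg·m²·rpm.
Combined I = 0.8204 + 1.740 = 2.560 kg·m².
ω_f = L / I = 1887 / 2.560 = 737.0 rpm.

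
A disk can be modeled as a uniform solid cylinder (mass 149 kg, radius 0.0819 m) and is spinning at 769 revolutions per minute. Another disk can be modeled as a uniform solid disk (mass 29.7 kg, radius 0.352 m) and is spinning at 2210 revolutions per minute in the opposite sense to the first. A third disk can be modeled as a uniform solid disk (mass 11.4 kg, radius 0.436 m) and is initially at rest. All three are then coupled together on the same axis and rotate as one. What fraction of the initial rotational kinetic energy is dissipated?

No external torque acts about the common axis, so total angular momentum is conserved.
Moments of inertia: I_A = ½(149)(0.0819)² = 0.4997 kg·m²; I_B = ½(29.7)(0.352)² = 1.840 kg·m²; I_C = ½(11.4)(0.436)² = 1.084 kg·m².
Taking A's sense as positive: L = (0.4997)(769) − (1.840)(2210) = -3682 kg·m²·rpm.
Combined I = 0.4997 + 1.840 + 1.084 = 3.423 kg·m².
ω_f = L / I = -3682 / 3.423 = -1076 rpm.
KE_i = ½ΣIω² = 50890 J; KE_f = ½(3.423)(112.6)² = 21720 J.
Fraction dissipated = (KE_i − KE_f)/KE_i = 0.5733.

fraction ≈ 0.573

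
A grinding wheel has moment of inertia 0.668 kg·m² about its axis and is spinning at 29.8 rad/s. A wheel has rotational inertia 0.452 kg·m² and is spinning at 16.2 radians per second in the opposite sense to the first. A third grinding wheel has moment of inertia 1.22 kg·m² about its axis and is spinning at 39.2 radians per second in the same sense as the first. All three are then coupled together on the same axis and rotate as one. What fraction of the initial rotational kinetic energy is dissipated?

The coupling torques are internal; angular momentum about the shared axis is conserved.
Taking A's sense as positive: L = (0.6680)(29.8) − (0.4520)(16.2) + (1.220)(39.2) = 60.41 kg·m²·rad/s.
Combined I = 0.6680 + 0.4520 + 1.220 = 2.340 kg·m².
ω_f = L / I = 60.41 / 2.340 = 25.82 rad/s.
KE_i = ½ΣIω² = 1293 J; KE_f = ½(2.340)(25.82)² = 779.7 J.
Fraction dissipated = (KE_i − KE_f)/KE_i = 0.3971.

fraction ≈ 0.397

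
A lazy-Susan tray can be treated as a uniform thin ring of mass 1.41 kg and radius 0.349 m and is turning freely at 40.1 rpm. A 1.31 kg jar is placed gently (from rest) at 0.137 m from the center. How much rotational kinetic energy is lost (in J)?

energy lost ≈ 0.190 J

No external torque acts about the center; L_before = L_after.
I_p = (1.41)(0.349)² = 0.1717 kg·m².
Added inertia Σmr² = (1.31)(0.137)² = 0.02459 kg·m²; I_f = 0.1717 + 0.02459 = 0.1963 kg·m².
ω_f = I_p ω_i / I_f = (0.1717)(40.1) / 0.1963 = 35.08 rpm.
KE_i = ½(0.1717)(4.199 rad/s)² = 1.514 J; KE_f = ½(0.1963)(3.673)² = 1.325 J.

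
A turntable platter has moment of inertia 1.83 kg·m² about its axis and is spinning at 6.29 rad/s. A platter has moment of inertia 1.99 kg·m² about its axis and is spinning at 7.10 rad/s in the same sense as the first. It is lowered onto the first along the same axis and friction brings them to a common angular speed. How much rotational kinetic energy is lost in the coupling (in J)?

ΔKE lost ≈ 0.313 J

No external torque acts about the common axis, so total angular momentum is conserved.
Taking A's sense as positive: L = (1.830)(6.29) + (1.990)(7.10) = 25.64 kg·m²·rad/s.
Combined I = 1.830 + 1.990 = 3.820 kg·m².
ω_f = L / I = 25.64 / 3.820 = 6.712 rad/s.
KE_i = ½ΣIω² = 86.36 J; KE_f = ½(3.820)(6.712)² = 86.05 J.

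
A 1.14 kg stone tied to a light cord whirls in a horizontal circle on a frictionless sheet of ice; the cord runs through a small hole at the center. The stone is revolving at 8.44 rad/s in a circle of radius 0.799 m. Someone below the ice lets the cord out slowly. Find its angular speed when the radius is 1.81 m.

ω₂ ≈ 1.64 rad/s

The constraining force is radial, so m r² ω about the center is conserved.
ω₂ = ω₁ (r₁/r₂)² = (8.44)(0.799/1.81)² = 1.645 rad/s.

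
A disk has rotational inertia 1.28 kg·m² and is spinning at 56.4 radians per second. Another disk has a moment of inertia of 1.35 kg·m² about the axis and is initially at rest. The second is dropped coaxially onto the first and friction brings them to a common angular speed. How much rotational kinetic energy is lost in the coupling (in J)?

The coupling torques are internal; angular momentum about the shared axis is conserved.
Taking A's sense as positive: L = (1.280)(56.4) = 72.19 kg·m²·rad/s.
Combined I = 1.280 + 1.350 = 2.630 kg·m².
ω_f = L / I = 72.19 / 2.630 = 27.45 rad/s.
KE_i = ½ΣIω² = 2036 J; KE_f = ½(2.630)(27.45)² = 990.8 J.

ΔKE lost ≈ 1040 J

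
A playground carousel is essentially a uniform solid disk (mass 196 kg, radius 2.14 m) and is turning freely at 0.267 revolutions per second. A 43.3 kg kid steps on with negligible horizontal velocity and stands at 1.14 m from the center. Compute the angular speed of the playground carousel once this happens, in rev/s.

No external torque acts about the center; L_before = L_after.
I_p = ½(196)(2.14)² = 448.8 kg·m².
Added inertia Σmr² = (43.3)(1.14)² = 56.27 kg·m²; I_f = 448.8 + 56.27 = 505.1 kg·m².
ω_f = I_p ω_i / I_f = (448.8)(0.267) / 505.1 = 0.2373 rev/s.

ω_f ≈ 0.237 rev/s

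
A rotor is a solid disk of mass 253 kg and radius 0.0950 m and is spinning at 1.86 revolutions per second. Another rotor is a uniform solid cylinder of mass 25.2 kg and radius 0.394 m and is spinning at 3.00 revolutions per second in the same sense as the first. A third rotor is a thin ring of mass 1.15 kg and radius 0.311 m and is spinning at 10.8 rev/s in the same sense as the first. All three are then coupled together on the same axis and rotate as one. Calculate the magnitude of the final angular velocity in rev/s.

No external torque acts about the common axis, so total angular momentum is conserved.
Moments of inertia: I_A = ½(253)(0.0950)² = 1.142 kg·m²; I_B = ½(25.2)(0.394)² = 1.956 kg·m²; I_C = (1.15)(0.311)² = 0.1112 kg·m².
Taking A's sense as positive: L = (1.142)(1.86) + (1.956)(3.00) + (0.1112)(10.8) = 9.193 kg·m²·rev/s.
Combined I = 1.142 + 1.956 + 0.1112 = 3.209 kg·m².
ω_f = L / I = 9.193 / 3.209 = 2.865 rev/s.

|ω_f| ≈ 2.86 rev/s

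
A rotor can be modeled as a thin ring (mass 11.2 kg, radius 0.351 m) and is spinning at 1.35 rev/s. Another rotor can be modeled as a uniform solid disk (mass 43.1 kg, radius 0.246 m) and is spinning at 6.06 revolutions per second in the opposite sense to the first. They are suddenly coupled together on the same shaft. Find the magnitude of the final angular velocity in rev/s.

|ω_f| ≈ 2.25 rev/s

No external torque acts about the common axis, so total angular momentum is conserved.
Moments of inertia: I_A = (11.2)(0.351)² = 1.380 kg·m²; I_B = ½(43.1)(0.246)² = 1.304 kg·m².
Taking A's sense as positive: L = (1.380)(1.35) − (1.304)(6.06) = -6.040 kg·m²·rev/s.
Combined I = 1.380 + 1.304 = 2.684 kg·m².
ω_f = L / I = -6.040 / 2.684 = -2.250 rev/s.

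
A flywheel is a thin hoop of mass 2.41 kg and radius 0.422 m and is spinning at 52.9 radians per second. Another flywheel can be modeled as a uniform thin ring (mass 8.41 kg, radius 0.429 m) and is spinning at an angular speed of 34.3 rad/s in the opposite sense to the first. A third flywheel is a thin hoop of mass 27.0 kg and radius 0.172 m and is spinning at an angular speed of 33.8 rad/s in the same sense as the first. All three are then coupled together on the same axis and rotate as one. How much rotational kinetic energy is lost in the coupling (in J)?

ΔKE lost ≈ 1970 J

No external torque acts about the common axis, so total angular momentum is conserved.
Moments of inertia: I_A = (2.41)(0.422)² = 0.4292 kg·m²; I_B = (8.41)(0.429)² = 1.548 kg·m²; I_C = (27.0)(0.172)² = 0.7988 kg·m².
Taking A's sense as positive: L = (0.4292)(52.9) − (1.548)(34.3) + (0.7988)(33.8) = -3.387 kg·m²·rad/s.
Combined I = 0.4292 + 1.548 + 0.7988 = 2.776 kg·m².
ω_f = L / I = -3.387 / 2.776 = -1.220 rad/s.
KE_i = ½ΣIω² = 1967 J; KE_f = ½(2.776)(1.220)² = 2.066 J.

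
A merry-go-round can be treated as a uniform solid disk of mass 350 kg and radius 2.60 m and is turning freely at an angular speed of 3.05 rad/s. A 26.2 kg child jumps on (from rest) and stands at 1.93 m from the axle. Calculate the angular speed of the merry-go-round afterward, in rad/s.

ω_f ≈ 2.82 rad/s

The added mass arrives with no angular momentum about the axle, and any external torque about the axle is negligible, so the system's angular momentum is conserved.
I_p = ½(350)(2.60)² = 1183 kg·m².
Added inertia Σmr² = (26.2)(1.93)² = 97.59 kg·m²; I_f = 1183 + 97.59 = 1281 kg·m².
ω_f = I_p ω_i / I_f = (1183)(3.05) / 1281 = 2.818 rad/s.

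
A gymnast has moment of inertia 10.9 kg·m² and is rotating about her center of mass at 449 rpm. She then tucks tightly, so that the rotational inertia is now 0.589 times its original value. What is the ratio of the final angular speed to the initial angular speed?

With no external torque about the axis, L is conserved: I₁ω₁ = I₂ω₂.
I₂ = 0.589 × 10.9 = 6.420 kg·m².
ω₂/ω₁ = I₁/I₂ = 10.90 / 6.420 = 1.698.

ω₂/ω₁ ≈ 1.70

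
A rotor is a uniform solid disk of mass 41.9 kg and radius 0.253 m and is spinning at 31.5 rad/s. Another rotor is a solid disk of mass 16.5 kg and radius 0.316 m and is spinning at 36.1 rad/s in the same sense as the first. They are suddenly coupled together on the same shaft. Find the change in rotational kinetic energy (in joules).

ΔKE ≈ -5.40 J

No external torque acts about the common axis, so total angular momentum is conserved.
Moments of inertia: I_A = ½(41.9)(0.253)² = 1.341 kg·m²; I_B = ½(16.5)(0.316)² = 0.8238 kg·m².
Taking A's sense as positive: L = (1.341)(31.5) + (0.8238)(36.1) = 71.98 kg·m²·rad/s.
Combined I = 1.341 + 0.8238 = 2.165 kg·m².
ω_f = L / I = 71.98 / 2.165 = 33.25 rad/s.
KE_i = ½ΣIω² = 1202 J; KE_f = ½(2.165)(33.25)² = 1197 J.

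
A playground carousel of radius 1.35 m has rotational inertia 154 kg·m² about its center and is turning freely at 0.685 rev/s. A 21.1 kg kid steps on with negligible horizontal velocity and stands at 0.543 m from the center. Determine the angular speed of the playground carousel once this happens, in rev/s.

No external torque acts about the center; L_before = L_after.
Added inertia Σmr² = (21.1)(0.543)² = 6.221 kg·m²; I_f = 154.0 + 6.221 = 160.2 kg·m².
ω_f = I_p ω_i / I_f = (154.0)(0.685) / 160.2 = 0.6584 rev/s.

ω_f ≈ 0.658 rev/s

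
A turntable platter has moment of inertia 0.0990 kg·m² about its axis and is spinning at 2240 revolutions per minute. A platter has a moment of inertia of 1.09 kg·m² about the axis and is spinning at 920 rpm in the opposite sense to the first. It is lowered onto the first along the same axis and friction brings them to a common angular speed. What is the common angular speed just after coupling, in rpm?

|ω_f| ≈ 657 rpm

No external torque acts about the common axis, so total angular momentum is conserved.
Taking A's sense as positive: L = (0.09900)(2240) − (1.090)(920) = -781.0 kg·m²·rpm.
Combined I = 0.09900 + 1.090 = 1.189 kg·m².
ω_f = L / I = -781.0 / 1.189 = -656.9 rpm.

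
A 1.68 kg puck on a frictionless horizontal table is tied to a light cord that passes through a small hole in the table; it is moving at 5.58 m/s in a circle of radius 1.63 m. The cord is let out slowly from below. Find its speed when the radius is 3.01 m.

v₂ ≈ 3.02 m/s

The only horizontal force on the mass is along the cord (radial), so it exerts no torque about the hole and angular momentum m v r is conserved.
v₂ = v₁ r₁ / r₂ = (5.58)(1.63) / (3.01) = 3.022 m/s.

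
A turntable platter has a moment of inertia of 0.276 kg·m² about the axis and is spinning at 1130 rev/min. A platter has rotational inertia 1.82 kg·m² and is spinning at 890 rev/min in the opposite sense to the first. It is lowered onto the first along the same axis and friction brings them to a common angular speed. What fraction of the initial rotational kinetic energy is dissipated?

fraction ≈ 0.545

No external torque acts about the common axis, so total angular momentum is conserved.
Taking A's sense as positive: L = (0.2760)(1130) − (1.820)(890) = -1308 kg·m²·rpm.
Combined I = 0.2760 + 1.820 = 2.096 kg·m².
ω_f = L / I = -1308 / 2.096 = -624.0 rpm.
KE_i = ½ΣIω² = 9837 J; KE_f = ½(2.096)(65.35)² = 4475 J.
Fraction dissipated = (KE_i − KE_f)/KE_i = 0.5451.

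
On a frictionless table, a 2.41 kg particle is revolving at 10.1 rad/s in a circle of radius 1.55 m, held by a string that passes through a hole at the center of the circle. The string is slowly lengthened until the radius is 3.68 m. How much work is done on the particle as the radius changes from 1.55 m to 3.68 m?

The constraining force is radial, so m r² ω about the center is conserved.
ω₂ = ω₁ (r₁/r₂)² = (10.1)(1.55/3.68)² = 1.792 rad/s.
W = ΔKE = ½m(v₂² − v₁²) = -242.9 J.

W ≈ -243 J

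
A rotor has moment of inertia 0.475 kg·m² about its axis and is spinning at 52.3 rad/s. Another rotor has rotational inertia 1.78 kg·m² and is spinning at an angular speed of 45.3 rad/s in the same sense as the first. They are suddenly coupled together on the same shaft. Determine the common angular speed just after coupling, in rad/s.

The coupling torques are internal; angular momentum about the shared axis is conserved.
Taking A's sense as positive: L = (0.4750)(52.3) + (1.780)(45.3) = 105.5 kg·m²·rad/s.
Combined I = 0.4750 + 1.780 = 2.255 kg·m².
ω_f = L / I = 105.5 / 2.255 = 46.77 rad/s.

|ω_f| ≈ 46.8 rad/s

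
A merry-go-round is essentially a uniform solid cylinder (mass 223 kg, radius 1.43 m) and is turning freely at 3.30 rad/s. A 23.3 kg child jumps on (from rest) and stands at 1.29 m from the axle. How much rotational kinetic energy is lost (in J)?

energy lost ≈ 180 J

The added mass arrives with no angular momentum about the axle, and any external torque about the axle is negligible, so the system's angular momentum is conserved.
I_p = ½(223)(1.43)² = 228.0 kg·m².
Added inertia Σmr² = (23.3)(1.29)² = 38.77 kg·m²; I_f = 228.0 + 38.77 = 266.8 kg·m².
ω_f = I_p ω_i / I_f = (228.0)(3.30) / 266.8 = 2.820 rad/s.
KE_i = ½(228.0)(3.300 rad/s)² = 1241 J; KE_f = ½(266.8)(2.820)² = 1061 J.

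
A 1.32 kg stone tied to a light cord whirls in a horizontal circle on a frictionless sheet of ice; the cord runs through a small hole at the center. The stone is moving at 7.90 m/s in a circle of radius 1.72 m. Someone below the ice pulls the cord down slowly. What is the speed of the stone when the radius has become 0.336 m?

v₂ ≈ 40.4 m/s

Central (radial) force ⇒ zero torque about the center ⇒ m v r is constant.
v₂ = v₁ r₁ / r₂ = (7.90)(1.72) / (0.336) = 40.44 m/s.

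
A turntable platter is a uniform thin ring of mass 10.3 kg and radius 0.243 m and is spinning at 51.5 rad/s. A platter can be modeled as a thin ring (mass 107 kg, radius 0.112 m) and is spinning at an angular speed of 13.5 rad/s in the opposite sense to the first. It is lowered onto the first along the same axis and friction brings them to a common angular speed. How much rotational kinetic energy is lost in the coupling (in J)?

ΔKE lost ≈ 884 J

The coupling torques are internal; angular momentum about the shared axis is conserved.
Moments of inertia: I_A = (10.3)(0.243)² = 0.6082 kg·m²; I_B = (107)(0.112)² = 1.342 kg·m².
Taking A's sense as positive: L = (0.6082)(51.5) − (1.342)(13.5) = 13.20 kg·m²·rad/s.
Combined I = 0.6082 + 1.342 = 1.950 kg·m².
ω_f = L / I = 13.20 / 1.950 = 6.769 rad/s.
KE_i = ½ΣIω² = 928.9 J; KE_f = ½(1.950)(6.769)² = 44.69 J.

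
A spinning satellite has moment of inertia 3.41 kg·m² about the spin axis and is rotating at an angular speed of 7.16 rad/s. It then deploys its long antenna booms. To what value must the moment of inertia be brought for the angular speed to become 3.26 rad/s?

I₂ ≈ 7.49 kg·m²

With no external torque about the axis, L is conserved: I₁ω₁ = I₂ω₂.
I₂ = I₁ω₁ / ω₂ = (3.41)(7.16) / (3.26) = 7.489 kg·m².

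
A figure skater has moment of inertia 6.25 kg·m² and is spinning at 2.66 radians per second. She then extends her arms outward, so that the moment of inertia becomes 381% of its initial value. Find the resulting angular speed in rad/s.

ω₂ ≈ 0.698 rad/s

Angular momentum about the spin axis is conserved since the torque about it is zero.
I₂ = 3.81 × 6.25 = 23.81 kg·m².
ω₂ = I₁ω₁ / I₂ = (6.250)(2.66 rad/s) / (23.81) = 0.6982 rad/s.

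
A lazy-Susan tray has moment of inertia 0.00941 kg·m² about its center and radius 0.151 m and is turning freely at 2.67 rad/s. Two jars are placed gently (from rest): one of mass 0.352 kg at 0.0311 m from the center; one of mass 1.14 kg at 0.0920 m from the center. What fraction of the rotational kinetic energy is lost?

The added mass arrives with no angular momentum about the center, and any external torque about the center is negligible, so the system's angular momentum is conserved.
Added inertia Σmr² = (0.352)(0.0311)² + (1.14)(0.0920)² = 0.009989 kg·m²; I_f = 0.009410 + 0.009989 = 0.01940 kg·m².
ω_f = I_p ω_i / I_f = (0.009410)(2.67) / 0.01940 = 1.295 rad/s.
KE_i = ½(0.009410)(2.670 rad/s)² = 0.03354 J; KE_f = ½(0.01940)(1.295)² = 0.01627 J.
Fraction lost = 0.5149.

fraction ≈ 0.515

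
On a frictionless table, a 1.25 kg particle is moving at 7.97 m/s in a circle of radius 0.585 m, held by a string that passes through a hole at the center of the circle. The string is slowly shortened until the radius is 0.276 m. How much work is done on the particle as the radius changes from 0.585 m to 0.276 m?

W ≈ 139 J

The only horizontal force on the mass is along the cord (radial), so it exerts no torque about the hole and angular momentum m v r is conserved.
v₂ = v₁ r₁ / r₂ = (7.97)(0.585) / (0.276) = 16.89 m/s.
W = ΔKE = ½m(v₂² − v₁²) = 138.7 J.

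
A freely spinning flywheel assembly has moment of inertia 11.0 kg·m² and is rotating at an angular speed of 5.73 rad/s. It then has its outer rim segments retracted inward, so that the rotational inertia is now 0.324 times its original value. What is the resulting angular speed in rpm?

Angular momentum about the spin axis is conserved since the torque about it is zero.
I₂ = 0.324 × 11.0 = 3.564 kg·m².
ω₂ = I₁ω₁ / I₂ = (11.00)(5.73 rad/s) / (3.564) = 17.69 rad/s = 168.9 rpm.

ω₂ ≈ 169 rpm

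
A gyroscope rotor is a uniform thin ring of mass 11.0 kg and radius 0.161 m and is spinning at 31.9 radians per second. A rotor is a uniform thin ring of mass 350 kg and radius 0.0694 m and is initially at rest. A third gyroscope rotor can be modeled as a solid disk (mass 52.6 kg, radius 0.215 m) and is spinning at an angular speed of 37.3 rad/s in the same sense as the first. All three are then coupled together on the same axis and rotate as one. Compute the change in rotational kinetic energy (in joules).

ΔKE ≈ -526 J

No external torque acts about the common axis, so total angular momentum is conserved.
Moments of inertia: I_A = (11.0)(0.161)² = 0.2851 kg·m²; I_B = (350)(0.0694)² = 1.686 kg·m²; I_C = ½(52.6)(0.215)² = 1.216 kg·m².
Taking A's sense as positive: L = (0.2851)(31.9) + (1.216)(37.3) = 54.44 kg·m²·rad/s.
Combined I = 0.2851 + 1.686 + 1.216 = 3.187 kg·m².
ω_f = L / I = 54.44 / 3.187 = 17.08 rad/s.
KE_i = ½ΣIω² = 990.8 J; KE_f = ½(3.187)(17.08)² = 465.1 J.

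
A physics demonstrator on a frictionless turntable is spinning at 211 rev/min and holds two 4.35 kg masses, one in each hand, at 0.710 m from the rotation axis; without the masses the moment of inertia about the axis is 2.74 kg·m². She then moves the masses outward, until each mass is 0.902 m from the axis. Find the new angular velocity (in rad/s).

Angular momentum about the spin axis is conserved since the torque about it is zero.
I₁ = 2.74 + 2(4.35)(0.710)² = 7.126 kg·m²; I₂ = 2.74 + 2(4.35)(0.902)² = 9.818 kg·m².
ω₂ = I₁ω₁ / I₂ = (7.126)(211 rpm) / (9.818) = 153.1 rpm = 16.04 rad/s.

ω₂ ≈ 16.0 rad/s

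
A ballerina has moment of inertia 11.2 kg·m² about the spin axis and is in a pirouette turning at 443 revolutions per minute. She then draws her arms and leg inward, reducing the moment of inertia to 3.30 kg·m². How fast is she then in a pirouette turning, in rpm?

ω₂ ≈ 1500 rpm

With no external torque about the axis, L is conserved: I₁ω₁ = I₂ω₂.
ω₂ = I₁ω₁ / I₂ = (11.20)(443 rpm) / (3.300) = 1504 rpm.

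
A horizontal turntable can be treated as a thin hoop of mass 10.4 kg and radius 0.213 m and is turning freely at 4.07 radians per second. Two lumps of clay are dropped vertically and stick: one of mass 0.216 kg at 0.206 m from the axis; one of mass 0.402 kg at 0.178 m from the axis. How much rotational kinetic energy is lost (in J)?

The added mass arrives with no angular momentum about the axis, and any external torque about the axis is negligible, so the system's angular momentum is conserved.
I_p = (10.4)(0.213)² = 0.4718 kg·m².
Added inertia Σmr² = (0.216)(0.206)² + (0.402)(0.178)² = 0.02190 kg·m²; I_f = 0.4718 + 0.02190 = 0.4937 kg·m².
ω_f = I_p ω_i / I_f = (0.4718)(4.07) / 0.4937 = 3.889 rad/s.
KE_i = ½(0.4718)(4.070 rad/s)² = 3.908 J; KE_f = ½(0.4937)(3.889)² = 3.735 J.

energy lost ≈ 0.173 J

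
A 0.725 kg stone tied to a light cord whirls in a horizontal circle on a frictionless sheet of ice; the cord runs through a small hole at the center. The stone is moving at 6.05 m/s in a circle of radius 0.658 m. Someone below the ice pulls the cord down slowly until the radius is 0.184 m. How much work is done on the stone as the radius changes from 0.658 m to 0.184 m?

Central (radial) force ⇒ zero torque about the center ⇒ m v r is constant.
v₂ = v₁ r₁ / r₂ = (6.05)(0.658) / (0.184) = 21.64 m/s.
W = ΔKE = ½m(v₂² − v₁²) = 156.4 J.

W ≈ 156 J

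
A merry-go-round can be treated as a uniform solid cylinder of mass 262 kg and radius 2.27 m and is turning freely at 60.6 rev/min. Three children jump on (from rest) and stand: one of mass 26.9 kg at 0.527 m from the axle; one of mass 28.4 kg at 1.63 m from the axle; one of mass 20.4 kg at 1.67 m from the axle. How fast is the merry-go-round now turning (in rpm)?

The added mass arrives with no angular momentum about the axle, and any external torque about the axle is negligible, so the system's angular momentum is conserved.
I_p = ½(262)(2.27)² = 675.0 kg·m².
Added inertia Σmr² = (26.9)(0.527)² + (28.4)(1.63)² + (20.4)(1.67)² = 139.8 kg·m²; I_f = 675.0 + 139.8 = 814.9 kg·m².
ω_f = I_p ω_i / I_f = (675.0)(60.6) / 814.9 = 50.20 rpm.

ω_f ≈ 50.2 rpm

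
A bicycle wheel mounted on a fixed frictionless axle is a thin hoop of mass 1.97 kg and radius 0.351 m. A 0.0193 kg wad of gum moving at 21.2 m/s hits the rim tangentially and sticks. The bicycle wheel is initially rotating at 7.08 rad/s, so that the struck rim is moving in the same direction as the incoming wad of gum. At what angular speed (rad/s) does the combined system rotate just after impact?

|ω_f| ≈ 7.60 rad/s

About the axle the impulsive forces during the collision are internal, so angular momentum about that axis is conserved.
I_p = (1.97)(0.351)² = 0.2427 kg·m². Taking the sense of the wad of gum's angular momentum as positive, L_{wad} = m v R = (0.0193)(21.2)(0.351) = 0.1436 kg·m²/s.
L_i = +I_p ω_p + m v R = +(0.2427)(7.08) + 0.1436 = 1.862 kg·m²/s.
After sticking, I_f = I_p + m R² = 0.2427 + (0.0193)(0.351)² = 0.2451 kg·m².
ω_f = L_i / I_f = 1.862 / 0.2451 = 7.597 rad/s.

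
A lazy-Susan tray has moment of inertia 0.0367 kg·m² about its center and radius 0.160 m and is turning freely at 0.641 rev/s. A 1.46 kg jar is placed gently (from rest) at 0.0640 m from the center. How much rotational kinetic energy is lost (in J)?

The added mass arrives with no angular momentum about the center, and any external torque about the center is negligible, so the system's angular momentum is conserved.
Added inertia Σmr² = (1.46)(0.0640)² = 0.005980 kg·m²; I_f = 0.03670 + 0.005980 = 0.04268 kg·m².
ω_f = I_p ω_i / I_f = (0.03670)(0.641) / 0.04268 = 0.5512 rev/s.
KE_i = ½(0.03670)(4.028 rad/s)² = 0.2977 J; KE_f = ½(0.04268)(3.463)² = 0.2559 J.

energy lost ≈ 0.0417 J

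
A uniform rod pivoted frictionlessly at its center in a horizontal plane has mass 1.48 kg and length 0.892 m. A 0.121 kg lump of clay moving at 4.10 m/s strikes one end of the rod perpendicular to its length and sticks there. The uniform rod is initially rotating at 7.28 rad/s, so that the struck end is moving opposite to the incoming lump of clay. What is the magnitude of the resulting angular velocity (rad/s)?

|ω_f| ≈ 4.04 rad/s

About the pivot the impulsive forces during the collision are internal, so angular momentum about that axis is conserved.
I_p = (1/12)(1.48)(0.892)² = 0.09813 kg·m². Taking the sense of the lump of clay's angular momentum as positive, L_{lump} = m v R = (0.121)(4.10)(0.892/2) = 0.2213 kg·m²/s.
L_i = −I_p ω_p + m v R = −(0.09813)(7.28) + 0.2213 = -0.4931 kg·m²/s.
After sticking, I_f = I_p + m R² = 0.09813 + (0.121)(0.892/2)² = 0.1222 kg·m².
ω_f = L_i / I_f = -0.4931 / 0.1222 = -4.035 rad/s.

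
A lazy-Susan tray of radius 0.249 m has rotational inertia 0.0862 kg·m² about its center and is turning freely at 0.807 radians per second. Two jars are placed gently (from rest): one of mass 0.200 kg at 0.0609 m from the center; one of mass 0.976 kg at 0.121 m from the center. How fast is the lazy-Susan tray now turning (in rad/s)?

The added mass arrives with no angular momentum about the center, and any external torque about the center is negligible, so the system's angular momentum is conserved.
Added inertia Σmr² = (0.200)(0.0609)² + (0.976)(0.121)² = 0.01503 kg·m²; I_f = 0.08620 + 0.01503 = 0.1012 kg·m².
ω_f = I_p ω_i / I_f = (0.08620)(0.807) / 0.1012 = 0.6872 rad/s.

ω_f ≈ 0.687 rad/s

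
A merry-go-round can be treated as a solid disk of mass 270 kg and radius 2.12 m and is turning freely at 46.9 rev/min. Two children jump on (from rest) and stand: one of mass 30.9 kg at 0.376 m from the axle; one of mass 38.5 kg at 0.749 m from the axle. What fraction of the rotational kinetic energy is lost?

fraction ≈ 0.0410

No external torque acts about the axle; L_before = L_after.
I_p = ½(270)(2.12)² = 606.7 kg·m².
Added inertia Σmr² = (30.9)(0.376)² + (38.5)(0.749)² = 25.97 kg·m²; I_f = 606.7 + 25.97 = 632.7 kg·m².
ω_f = I_p ω_i / I_f = (606.7)(46.9) / 632.7 = 44.98 rpm.
KE_i = ½(606.7)(4.911 rad/s)² = 7318 J; KE_f = ½(632.7)(4.710)² = 7017 J.
Fraction lost = 0.04104.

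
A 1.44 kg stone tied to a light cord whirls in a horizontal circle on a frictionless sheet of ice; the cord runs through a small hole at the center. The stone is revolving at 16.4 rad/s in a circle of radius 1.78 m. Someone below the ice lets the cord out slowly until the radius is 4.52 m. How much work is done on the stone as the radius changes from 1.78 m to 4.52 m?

W ≈ -518 J

No torque about the axis ⇒ m r₁² ω₁ = m r₂² ω₂.
ω₂ = ω₁ (r₁/r₂)² = (16.4)(1.78/4.52)² = 2.543 rad/s.
W = ΔKE = ½m(v₂² − v₁²) = -518.4 J.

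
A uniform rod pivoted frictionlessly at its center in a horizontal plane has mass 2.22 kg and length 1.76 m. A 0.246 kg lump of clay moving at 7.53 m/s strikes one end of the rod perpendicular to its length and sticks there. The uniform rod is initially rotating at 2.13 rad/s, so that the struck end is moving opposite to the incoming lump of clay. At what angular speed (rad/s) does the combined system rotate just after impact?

|ω_f| ≈ 0.536 rad/s

About the pivot the impulsive forces during the collision are internal, so angular momentum about that axis is conserved.
I_p = (1/12)(2.22)(1.76)² = 0.5731 kg·m². Taking the sense of the lump of clay's angular momentum as positive, L_{lump} = m v R = (0.246)(7.53)(1.76/2) = 1.630 kg·m²/s.
L_i = −I_p ω_p + m v R = −(0.5731)(2.13) + 1.630 = 0.4095 kg·m²/s.
After sticking, I_f = I_p + m R² = 0.5731 + (0.246)(1.76/2)² = 0.7636 kg·m².
ω_f = L_i / I_f = 0.4095 / 0.7636 = 0.5363 rad/s.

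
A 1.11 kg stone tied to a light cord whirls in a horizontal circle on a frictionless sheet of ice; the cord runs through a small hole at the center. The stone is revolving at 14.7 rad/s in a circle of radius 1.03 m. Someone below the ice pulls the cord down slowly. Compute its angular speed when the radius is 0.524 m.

The constraining force is radial, so m r² ω about the center is conserved.
ω₂ = ω₁ (r₁/r₂)² = (14.7)(1.03/0.524)² = 56.80 rad/s.

ω₂ ≈ 56.8 rad/s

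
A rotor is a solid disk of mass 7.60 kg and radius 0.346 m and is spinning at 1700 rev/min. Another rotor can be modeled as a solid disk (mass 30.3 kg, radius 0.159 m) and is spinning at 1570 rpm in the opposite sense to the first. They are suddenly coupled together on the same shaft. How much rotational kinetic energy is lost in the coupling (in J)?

ΔKE lost ≈ 12200 J

The coupling torques are internal; angular momentum about the shared axis is conserved.
Moments of inertia: I_A = ½(7.60)(0.346)² = 0.4549 kg·m²; I_B = ½(30.3)(0.159)² = 0.3830 kg·m².
Taking A's sense as positive: L = (0.4549)(1700) − (0.3830)(1570) = 172.0 kg·m²·rpm.
Combined I = 0.4549 + 0.3830 = 0.8379 kg·m².
ω_f = L / I = 172.0 / 0.8379 = 205.3 rpm.
KE_i = ½ΣIω² = 12390 J; KE_f = ½(0.8379)(21.50)² = 193.7 J.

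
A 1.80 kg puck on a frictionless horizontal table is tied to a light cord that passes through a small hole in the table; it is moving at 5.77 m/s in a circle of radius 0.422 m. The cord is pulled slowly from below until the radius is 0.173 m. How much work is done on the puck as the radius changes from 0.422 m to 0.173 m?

The only horizontal force on the mass is along the cord (radial), so it exerts no torque about the hole and angular momentum m v r is conserved.
v₂ = v₁ r₁ / r₂ = (5.77)(0.422) / (0.173) = 14.07 m/s.
W = ΔKE = ½m(v₂² − v₁²) = 148.3 J.

W ≈ 148 J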